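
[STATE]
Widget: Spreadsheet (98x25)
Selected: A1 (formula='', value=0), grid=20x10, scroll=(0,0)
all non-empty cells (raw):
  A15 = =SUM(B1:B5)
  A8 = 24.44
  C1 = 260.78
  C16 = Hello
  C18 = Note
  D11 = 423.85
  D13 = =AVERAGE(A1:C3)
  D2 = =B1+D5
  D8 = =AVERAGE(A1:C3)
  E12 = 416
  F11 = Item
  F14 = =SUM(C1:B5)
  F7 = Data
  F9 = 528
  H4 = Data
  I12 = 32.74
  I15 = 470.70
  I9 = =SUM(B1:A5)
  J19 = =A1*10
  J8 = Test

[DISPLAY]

A1:                                                                                               
       A       B       C       D       E       F       G       H       I       J                  
--------------------------------------------------------------------------------------------------
  1      [0]       0  260.78       0       0       0       0       0       0       0              
  2        0       0       0       0       0       0       0       0       0       0              
  3        0       0       0       0       0       0       0       0       0       0              
  4        0       0       0       0       0       0       0Data           0       0              
  5        0       0       0       0       0       0       0       0       0       0              
  6        0       0       0       0       0       0       0       0       0       0              
  7        0       0       0       0       0Data           0       0       0       0              
  8    24.44       0       0   28.98       0       0       0       0       0Test                  
  9        0       0       0       0       0     528       0       0       0       0              
 10        0       0       0       0       0       0       0       0       0       0              
 11        0       0       0  423.85       0Item           0       0       0       0              
 12        0       0       0       0     416       0       0       0   32.74       0              
 13        0       0       0   28.98       0       0       0       0       0       0              
 14        0       0       0       0       0  260.78       0       0       0       0              
 15        0       0       0       0       0       0       0       0  470.70       0              
 16        0       0Hello          0       0       0       0       0       0       0              
 17        0       0       0       0       0       0       0       0       0       0              
 18        0       0Note           0       0       0       0       0       0       0              
 19        0       0       0       0       0       0       0       0       0       0              
 20        0       0       0       0       0       0       0       0       0       0              
                                                                                                  
                                                                                                  


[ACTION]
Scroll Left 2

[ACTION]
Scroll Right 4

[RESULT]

A1:                                                                                               
       E       F       G       H       I       J                                                  
--------------------------------------------------------------------------------------------------
  1        0       0       0       0       0       0                                              
  2        0       0       0       0       0       0                                              
  3        0       0       0       0       0       0                                              
  4        0       0       0Data           0       0                                              
  5        0       0       0       0       0       0                                              
  6        0       0       0       0       0       0                                              
  7        0Data           0       0       0       0                                              
  8        0       0       0       0       0Test                                                  
  9        0     528       0       0       0       0                                              
 10        0       0       0       0       0       0                                              
 11        0Item           0       0       0       0                                              
 12      416       0       0       0   32.74       0                                              
 13        0       0       0       0       0       0                                              
 14        0  260.78       0       0       0       0                                              
 15        0       0       0       0  470.70       0                                              
 16        0       0       0       0       0       0                                              
 17        0       0       0       0       0       0                                              
 18        0       0       0       0       0       0                                              
 19        0       0       0       0       0       0                                              
 20        0       0       0       0       0       0                                              
                                                                                                  
                                                                                                  


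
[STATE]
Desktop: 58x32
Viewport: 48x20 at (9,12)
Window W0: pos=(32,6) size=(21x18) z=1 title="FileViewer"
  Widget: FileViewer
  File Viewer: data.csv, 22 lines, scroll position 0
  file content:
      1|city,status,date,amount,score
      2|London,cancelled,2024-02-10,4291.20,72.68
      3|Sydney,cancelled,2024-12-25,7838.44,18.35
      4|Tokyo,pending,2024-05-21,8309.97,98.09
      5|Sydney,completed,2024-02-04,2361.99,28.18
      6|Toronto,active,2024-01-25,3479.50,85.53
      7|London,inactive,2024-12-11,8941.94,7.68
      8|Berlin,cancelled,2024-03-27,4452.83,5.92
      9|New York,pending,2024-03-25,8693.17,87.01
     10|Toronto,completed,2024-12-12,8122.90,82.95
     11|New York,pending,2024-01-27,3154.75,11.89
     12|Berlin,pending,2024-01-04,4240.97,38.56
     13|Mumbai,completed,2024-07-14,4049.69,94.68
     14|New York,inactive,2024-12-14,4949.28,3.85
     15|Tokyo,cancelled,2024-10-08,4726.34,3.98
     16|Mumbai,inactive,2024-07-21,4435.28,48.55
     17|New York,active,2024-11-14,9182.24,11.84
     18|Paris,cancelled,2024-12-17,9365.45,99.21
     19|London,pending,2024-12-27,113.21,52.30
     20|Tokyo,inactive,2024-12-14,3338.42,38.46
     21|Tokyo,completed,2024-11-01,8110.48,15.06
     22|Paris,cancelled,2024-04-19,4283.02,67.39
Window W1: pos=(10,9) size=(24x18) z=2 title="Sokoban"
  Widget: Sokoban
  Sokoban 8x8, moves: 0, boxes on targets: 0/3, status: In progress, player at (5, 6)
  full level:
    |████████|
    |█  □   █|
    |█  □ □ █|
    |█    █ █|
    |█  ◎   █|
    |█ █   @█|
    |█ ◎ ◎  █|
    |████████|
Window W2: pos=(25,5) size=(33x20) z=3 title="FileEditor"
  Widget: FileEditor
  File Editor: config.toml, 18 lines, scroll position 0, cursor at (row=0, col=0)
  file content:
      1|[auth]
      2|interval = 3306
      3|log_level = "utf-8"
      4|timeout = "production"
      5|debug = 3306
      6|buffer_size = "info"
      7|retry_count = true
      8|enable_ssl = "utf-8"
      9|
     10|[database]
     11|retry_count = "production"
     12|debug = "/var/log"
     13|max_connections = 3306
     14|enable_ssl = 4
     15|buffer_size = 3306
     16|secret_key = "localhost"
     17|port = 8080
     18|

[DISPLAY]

 ┃████████      ┃debug = 3306                  ░
 ┃█  □   █      ┃buffer_size = "info"          ░
 ┃█  □ □ █      ┃retry_count = true            ░
 ┃█    █ █      ┃enable_ssl = "utf-8"          ░
 ┃█  ◎   █      ┃                              ░
 ┃█ █   @█      ┃[database]                    ░
 ┃█ ◎ ◎  █      ┃retry_count = "production"    ░
 ┃████████      ┃debug = "/var/log"            ░
 ┃Moves: 0  0/3 ┃max_connections = 3306        ░
 ┃              ┃enable_ssl = 4                ░
 ┃              ┃buffer_size = 3306            ░
 ┃              ┃secret_key = "localhost"      ▼
 ┃              ┗━━━━━━━━━━━━━━━━━━━━━━━━━━━━━━━
 ┃                      ┃                       
 ┗━━━━━━━━━━━━━━━━━━━━━━┛                       
                                                
                                                
                                                
                                                
                                                


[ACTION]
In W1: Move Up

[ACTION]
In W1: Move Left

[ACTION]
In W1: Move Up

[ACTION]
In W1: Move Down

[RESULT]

 ┃████████      ┃debug = 3306                  ░
 ┃█  □   █      ┃buffer_size = "info"          ░
 ┃█  □ □ █      ┃retry_count = true            ░
 ┃█    █ █      ┃enable_ssl = "utf-8"          ░
 ┃█  ◎   █      ┃                              ░
 ┃█ █  @ █      ┃[database]                    ░
 ┃█ ◎ ◎  █      ┃retry_count = "production"    ░
 ┃████████      ┃debug = "/var/log"            ░
 ┃Moves: 3  0/3 ┃max_connections = 3306        ░
 ┃              ┃enable_ssl = 4                ░
 ┃              ┃buffer_size = 3306            ░
 ┃              ┃secret_key = "localhost"      ▼
 ┃              ┗━━━━━━━━━━━━━━━━━━━━━━━━━━━━━━━
 ┃                      ┃                       
 ┗━━━━━━━━━━━━━━━━━━━━━━┛                       
                                                
                                                
                                                
                                                
                                                


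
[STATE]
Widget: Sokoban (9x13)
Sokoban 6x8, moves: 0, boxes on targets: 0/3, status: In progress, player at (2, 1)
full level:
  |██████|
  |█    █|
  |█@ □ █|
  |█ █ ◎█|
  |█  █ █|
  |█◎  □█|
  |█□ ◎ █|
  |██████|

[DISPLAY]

██████   
█    █   
█@ □ █   
█ █ ◎█   
█  █ █   
█◎  □█   
█□ ◎ █   
██████   
Moves: 0 
         
         
         
         


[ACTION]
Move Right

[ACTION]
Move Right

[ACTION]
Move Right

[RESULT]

██████   
█    █   
█  @□█   
█ █ ◎█   
█  █ █   
█◎  □█   
█□ ◎ █   
██████   
Moves: 2 
         
         
         
         


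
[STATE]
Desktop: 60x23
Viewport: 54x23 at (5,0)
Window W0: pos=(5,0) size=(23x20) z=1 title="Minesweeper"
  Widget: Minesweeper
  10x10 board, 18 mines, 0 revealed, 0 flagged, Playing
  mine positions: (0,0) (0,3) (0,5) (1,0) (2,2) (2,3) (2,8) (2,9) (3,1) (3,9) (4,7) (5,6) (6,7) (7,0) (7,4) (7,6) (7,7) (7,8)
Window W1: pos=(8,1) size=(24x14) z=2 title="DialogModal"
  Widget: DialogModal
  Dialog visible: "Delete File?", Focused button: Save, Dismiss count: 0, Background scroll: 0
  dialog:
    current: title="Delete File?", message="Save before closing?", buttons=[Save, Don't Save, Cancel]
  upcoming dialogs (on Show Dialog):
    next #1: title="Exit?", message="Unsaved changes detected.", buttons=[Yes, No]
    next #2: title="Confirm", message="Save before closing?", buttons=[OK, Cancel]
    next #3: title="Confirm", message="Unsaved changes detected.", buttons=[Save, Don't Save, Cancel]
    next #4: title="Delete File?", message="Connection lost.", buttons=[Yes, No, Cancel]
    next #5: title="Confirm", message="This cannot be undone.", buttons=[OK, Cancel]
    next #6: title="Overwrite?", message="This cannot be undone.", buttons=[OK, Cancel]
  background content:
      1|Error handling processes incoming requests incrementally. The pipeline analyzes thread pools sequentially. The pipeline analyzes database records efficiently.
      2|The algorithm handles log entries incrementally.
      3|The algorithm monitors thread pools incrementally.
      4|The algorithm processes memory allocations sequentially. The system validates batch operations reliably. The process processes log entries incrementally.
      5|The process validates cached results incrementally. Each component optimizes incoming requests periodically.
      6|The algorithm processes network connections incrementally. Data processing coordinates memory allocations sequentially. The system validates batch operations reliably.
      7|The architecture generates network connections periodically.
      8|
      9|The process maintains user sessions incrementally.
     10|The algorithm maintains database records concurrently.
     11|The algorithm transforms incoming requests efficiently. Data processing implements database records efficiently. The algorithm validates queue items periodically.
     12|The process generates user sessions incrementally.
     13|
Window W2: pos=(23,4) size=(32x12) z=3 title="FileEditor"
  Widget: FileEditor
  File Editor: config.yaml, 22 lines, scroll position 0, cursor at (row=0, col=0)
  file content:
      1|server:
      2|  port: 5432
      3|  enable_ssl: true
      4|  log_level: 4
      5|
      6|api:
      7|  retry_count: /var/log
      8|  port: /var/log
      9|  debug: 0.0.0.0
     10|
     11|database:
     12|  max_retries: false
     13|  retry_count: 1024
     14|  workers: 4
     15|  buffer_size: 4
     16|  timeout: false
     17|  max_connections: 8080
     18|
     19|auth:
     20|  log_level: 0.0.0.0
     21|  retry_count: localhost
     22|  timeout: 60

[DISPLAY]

┏━━━━━━━━━━━━━━━━━━━━━┓                               
┃ M┏━━━━━━━━━━━━━━━━━━━━━━┓                           
┠──┃ DialogModal          ┃                           
┃■■┠──────────────────────┨                           
┃■■┃Error handling┏━━━━━━━━━━━━━━━━━━━━━━━━━━━━━━┓    
┃■■┃The algorithm ┃ FileEditor                   ┃    
┃■■┃Th┌───────────┠──────────────────────────────┨    
┃■■┃Th│  Delete Fi┃█erver:                      ▲┃    
┃■■┃Th│Save before┃  port: 5432                 █┃    
┃■■┃Th│[Save]  Don┃  enable_ssl: true           ░┃    
┃■■┃Th└───────────┃  log_level: 4               ░┃    
┃■■┃              ┃                             ░┃    
┃■■┃The process ma┃api:                         ░┃    
┃  ┃The algorithm ┃  retry_count: /var/log      ░┃    
┃  ┗━━━━━━━━━━━━━━┃  port: /var/log             ▼┃    
┃                 ┗━━━━━━━━━━━━━━━━━━━━━━━━━━━━━━┛    
┃                     ┃                               
┃                     ┃                               
┃                     ┃                               
┗━━━━━━━━━━━━━━━━━━━━━┛                               
                                                      
                                                      
                                                      


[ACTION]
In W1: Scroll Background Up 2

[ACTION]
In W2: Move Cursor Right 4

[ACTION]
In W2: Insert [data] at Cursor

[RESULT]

┏━━━━━━━━━━━━━━━━━━━━━┓                               
┃ M┏━━━━━━━━━━━━━━━━━━━━━━┓                           
┠──┃ DialogModal          ┃                           
┃■■┠──────────────────────┨                           
┃■■┃Error handling┏━━━━━━━━━━━━━━━━━━━━━━━━━━━━━━┓    
┃■■┃The algorithm ┃ FileEditor                   ┃    
┃■■┃Th┌───────────┠──────────────────────────────┨    
┃■■┃Th│  Delete Fi┃servdata█r:                  ▲┃    
┃■■┃Th│Save before┃  port: 5432                 █┃    
┃■■┃Th│[Save]  Don┃  enable_ssl: true           ░┃    
┃■■┃Th└───────────┃  log_level: 4               ░┃    
┃■■┃              ┃                             ░┃    
┃■■┃The process ma┃api:                         ░┃    
┃  ┃The algorithm ┃  retry_count: /var/log      ░┃    
┃  ┗━━━━━━━━━━━━━━┃  port: /var/log             ▼┃    
┃                 ┗━━━━━━━━━━━━━━━━━━━━━━━━━━━━━━┛    
┃                     ┃                               
┃                     ┃                               
┃                     ┃                               
┗━━━━━━━━━━━━━━━━━━━━━┛                               
                                                      
                                                      
                                                      


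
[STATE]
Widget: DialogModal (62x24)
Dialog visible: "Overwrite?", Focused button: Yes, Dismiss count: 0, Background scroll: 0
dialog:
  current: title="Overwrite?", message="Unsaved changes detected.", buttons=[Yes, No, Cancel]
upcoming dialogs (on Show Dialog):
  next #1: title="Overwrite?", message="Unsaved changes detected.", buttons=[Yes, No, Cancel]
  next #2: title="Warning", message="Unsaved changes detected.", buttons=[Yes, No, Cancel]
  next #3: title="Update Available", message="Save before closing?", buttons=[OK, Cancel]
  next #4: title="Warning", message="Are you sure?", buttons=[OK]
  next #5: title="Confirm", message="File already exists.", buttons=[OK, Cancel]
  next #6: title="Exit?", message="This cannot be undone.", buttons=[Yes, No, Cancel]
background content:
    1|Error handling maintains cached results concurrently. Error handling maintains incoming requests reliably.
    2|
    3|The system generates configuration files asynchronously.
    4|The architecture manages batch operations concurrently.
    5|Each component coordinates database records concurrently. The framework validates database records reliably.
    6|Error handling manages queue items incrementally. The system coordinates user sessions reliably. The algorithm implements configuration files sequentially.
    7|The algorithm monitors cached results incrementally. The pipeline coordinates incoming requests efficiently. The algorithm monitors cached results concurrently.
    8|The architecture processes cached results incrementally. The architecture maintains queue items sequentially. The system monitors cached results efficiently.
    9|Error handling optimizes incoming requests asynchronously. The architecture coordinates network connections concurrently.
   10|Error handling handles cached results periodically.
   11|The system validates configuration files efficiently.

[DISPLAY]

Error handling maintains cached results concurrently. Error ha
                                                              
The system generates configuration files asynchronously.      
The architecture manages batch operations concurrently.       
Each component coordinates database records concurrently. The 
Error handling manages queue items incrementally. The system c
The algorithm monitors cached results incrementally. The pipel
The architecture processes cached results incrementally. The a
Error handling optimizes incoming requests asynchronously. The
Error handling h┌───────────────────────────┐cally.           
The system valid│         Overwrite?        │ciently.         
                │ Unsaved changes detected. │                 
                │    [Yes]  No   Cancel     │                 
                └───────────────────────────┘                 
                                                              
                                                              
                                                              
                                                              
                                                              
                                                              
                                                              
                                                              
                                                              
                                                              


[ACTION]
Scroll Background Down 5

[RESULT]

Error handling manages queue items incrementally. The system c
The algorithm monitors cached results incrementally. The pipel
The architecture processes cached results incrementally. The a
Error handling optimizes incoming requests asynchronously. The
Error handling handles cached results periodically.           
The system validates configuration files efficiently.         
                                                              
                                                              
                                                              
                ┌───────────────────────────┐                 
                │         Overwrite?        │                 
                │ Unsaved changes detected. │                 
                │    [Yes]  No   Cancel     │                 
                └───────────────────────────┘                 
                                                              
                                                              
                                                              
                                                              
                                                              
                                                              
                                                              
                                                              
                                                              
                                                              


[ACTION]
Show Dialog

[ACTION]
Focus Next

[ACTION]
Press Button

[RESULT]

Error handling manages queue items incrementally. The system c
The algorithm monitors cached results incrementally. The pipel
The architecture processes cached results incrementally. The a
Error handling optimizes incoming requests asynchronously. The
Error handling handles cached results periodically.           
The system validates configuration files efficiently.         
                                                              
                                                              
                                                              
                                                              
                                                              
                                                              
                                                              
                                                              
                                                              
                                                              
                                                              
                                                              
                                                              
                                                              
                                                              
                                                              
                                                              
                                                              


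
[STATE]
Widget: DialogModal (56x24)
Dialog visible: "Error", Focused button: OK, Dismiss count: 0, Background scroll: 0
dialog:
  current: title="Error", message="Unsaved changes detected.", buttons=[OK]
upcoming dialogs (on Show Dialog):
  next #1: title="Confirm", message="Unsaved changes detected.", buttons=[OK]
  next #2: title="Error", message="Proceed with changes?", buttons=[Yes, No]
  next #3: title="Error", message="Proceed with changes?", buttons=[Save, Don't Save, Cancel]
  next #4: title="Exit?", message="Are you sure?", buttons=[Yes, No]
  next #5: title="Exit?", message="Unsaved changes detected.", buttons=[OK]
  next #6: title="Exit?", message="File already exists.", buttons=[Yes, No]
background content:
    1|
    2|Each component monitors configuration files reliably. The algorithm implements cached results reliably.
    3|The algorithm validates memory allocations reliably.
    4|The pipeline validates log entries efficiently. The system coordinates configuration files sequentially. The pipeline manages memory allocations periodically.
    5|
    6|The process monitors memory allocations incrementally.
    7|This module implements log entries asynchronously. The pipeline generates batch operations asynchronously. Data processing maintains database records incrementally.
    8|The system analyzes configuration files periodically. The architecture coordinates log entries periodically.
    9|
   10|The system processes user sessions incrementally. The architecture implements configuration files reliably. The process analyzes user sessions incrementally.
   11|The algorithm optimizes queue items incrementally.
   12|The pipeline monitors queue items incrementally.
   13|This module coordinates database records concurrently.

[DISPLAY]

                                                        
Each component monitors configuration files reliably. Th
The algorithm validates memory allocations reliably.    
The pipeline validates log entries efficiently. The syst
                                                        
The process monitors memory allocations incrementally.  
This module implements log entries asynchronously. The p
The system analyzes configuration files periodically. Th
                                                        
The system pr┌───────────────────────────┐ntally. The ar
The algorithm│           Error           │entally.      
The pipeline │ Unsaved changes detected. │tally.        
This module c│            [OK]           │oncurrently.  
             └───────────────────────────┘              
                                                        
                                                        
                                                        
                                                        
                                                        
                                                        
                                                        
                                                        
                                                        
                                                        


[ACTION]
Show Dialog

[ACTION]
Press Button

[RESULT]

                                                        
Each component monitors configuration files reliably. Th
The algorithm validates memory allocations reliably.    
The pipeline validates log entries efficiently. The syst
                                                        
The process monitors memory allocations incrementally.  
This module implements log entries asynchronously. The p
The system analyzes configuration files periodically. Th
                                                        
The system processes user sessions incrementally. The ar
The algorithm optimizes queue items incrementally.      
The pipeline monitors queue items incrementally.        
This module coordinates database records concurrently.  
                                                        
                                                        
                                                        
                                                        
                                                        
                                                        
                                                        
                                                        
                                                        
                                                        
                                                        


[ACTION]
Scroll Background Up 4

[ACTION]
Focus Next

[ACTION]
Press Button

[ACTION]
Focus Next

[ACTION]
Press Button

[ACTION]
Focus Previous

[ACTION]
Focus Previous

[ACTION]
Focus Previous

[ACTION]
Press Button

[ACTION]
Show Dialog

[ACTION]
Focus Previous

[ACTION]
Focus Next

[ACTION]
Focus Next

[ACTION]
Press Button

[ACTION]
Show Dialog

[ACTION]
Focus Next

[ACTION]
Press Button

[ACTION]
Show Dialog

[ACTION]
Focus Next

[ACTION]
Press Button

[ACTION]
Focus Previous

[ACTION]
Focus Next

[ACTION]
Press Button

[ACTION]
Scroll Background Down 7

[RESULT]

The system analyzes configuration files periodically. Th
                                                        
The system processes user sessions incrementally. The ar
The algorithm optimizes queue items incrementally.      
The pipeline monitors queue items incrementally.        
This module coordinates database records concurrently.  
                                                        
                                                        
                                                        
                                                        
                                                        
                                                        
                                                        
                                                        
                                                        
                                                        
                                                        
                                                        
                                                        
                                                        
                                                        
                                                        
                                                        
                                                        


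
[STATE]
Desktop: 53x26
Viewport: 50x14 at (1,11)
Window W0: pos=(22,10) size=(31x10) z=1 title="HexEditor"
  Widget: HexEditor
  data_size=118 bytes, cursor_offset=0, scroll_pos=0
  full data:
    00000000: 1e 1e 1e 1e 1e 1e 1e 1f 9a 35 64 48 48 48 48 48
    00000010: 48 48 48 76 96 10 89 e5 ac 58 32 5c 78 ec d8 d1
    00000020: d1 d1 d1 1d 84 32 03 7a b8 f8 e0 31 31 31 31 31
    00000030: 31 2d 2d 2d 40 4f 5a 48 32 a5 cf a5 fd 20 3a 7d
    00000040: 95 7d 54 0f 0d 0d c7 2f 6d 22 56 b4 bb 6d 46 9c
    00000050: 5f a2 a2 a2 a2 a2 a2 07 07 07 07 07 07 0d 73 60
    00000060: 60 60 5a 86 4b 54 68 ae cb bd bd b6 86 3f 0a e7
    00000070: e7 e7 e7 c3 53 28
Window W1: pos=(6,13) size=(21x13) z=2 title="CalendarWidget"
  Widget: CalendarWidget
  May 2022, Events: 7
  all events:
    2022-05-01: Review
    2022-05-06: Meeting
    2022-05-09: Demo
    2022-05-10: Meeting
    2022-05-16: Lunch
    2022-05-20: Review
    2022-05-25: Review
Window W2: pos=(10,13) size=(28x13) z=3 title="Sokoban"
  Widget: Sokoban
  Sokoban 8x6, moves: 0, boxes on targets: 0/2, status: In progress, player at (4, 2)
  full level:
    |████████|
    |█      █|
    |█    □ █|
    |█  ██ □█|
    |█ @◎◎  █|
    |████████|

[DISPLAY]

                     ┃ HexEditor                  
                     ┠────────────────────────────
     ┏━━━┏━━━━━━━━━━━━━━━━━━━━━━━━━━┓ 1e 1e 1e 1e 
     ┃ Ca┃ Sokoban                  ┃ 48 76 96 10 
     ┠───┠──────────────────────────┨ d1 1d 84 32 
     ┃   ┃████████                  ┃ 2d 2d 40 4f 
     ┃Mo ┃█      █                  ┃ 54 0f 0d 0d 
     ┃   ┃█    □ █                  ┃ a2 a2 a2 a2 
     ┃ 2 ┃█  ██ □█                  ┃━━━━━━━━━━━━━
     ┃ 9*┃█ @◎◎  █                  ┃             
     ┃16*┃████████                  ┃             
     ┃23 ┃Moves: 0  0/2             ┃             
     ┃30 ┃                          ┃             
     ┃   ┃                          ┃             


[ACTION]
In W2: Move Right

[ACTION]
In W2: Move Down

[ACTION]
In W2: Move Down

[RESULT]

                     ┃ HexEditor                  
                     ┠────────────────────────────
     ┏━━━┏━━━━━━━━━━━━━━━━━━━━━━━━━━┓ 1e 1e 1e 1e 
     ┃ Ca┃ Sokoban                  ┃ 48 76 96 10 
     ┠───┠──────────────────────────┨ d1 1d 84 32 
     ┃   ┃████████                  ┃ 2d 2d 40 4f 
     ┃Mo ┃█      █                  ┃ 54 0f 0d 0d 
     ┃   ┃█    □ █                  ┃ a2 a2 a2 a2 
     ┃ 2 ┃█  ██ □█                  ┃━━━━━━━━━━━━━
     ┃ 9*┃█  +◎  █                  ┃             
     ┃16*┃████████                  ┃             
     ┃23 ┃Moves: 1  0/2             ┃             
     ┃30 ┃                          ┃             
     ┃   ┃                          ┃             


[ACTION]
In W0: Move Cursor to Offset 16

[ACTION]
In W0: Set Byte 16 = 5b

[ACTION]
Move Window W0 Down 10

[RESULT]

                                                  
                                                  
     ┏━━━┏━━━━━━━━━━━━━━━━━━━━━━━━━━┓             
     ┃ Ca┃ Sokoban                  ┃             
     ┠───┠──────────────────────────┨             
     ┃   ┃████████                  ┃━━━━━━━━━━━━━
     ┃Mo ┃█      █                  ┃             
     ┃   ┃█    □ █                  ┃─────────────
     ┃ 2 ┃█  ██ □█                  ┃ 1e 1e 1e 1e 
     ┃ 9*┃█  +◎  █                  ┃ 48 76 96 10 
     ┃16*┃████████                  ┃ d1 1d 84 32 
     ┃23 ┃Moves: 1  0/2             ┃ 2d 2d 40 4f 
     ┃30 ┃                          ┃ 54 0f 0d 0d 
     ┃   ┃                          ┃ a2 a2 a2 a2 


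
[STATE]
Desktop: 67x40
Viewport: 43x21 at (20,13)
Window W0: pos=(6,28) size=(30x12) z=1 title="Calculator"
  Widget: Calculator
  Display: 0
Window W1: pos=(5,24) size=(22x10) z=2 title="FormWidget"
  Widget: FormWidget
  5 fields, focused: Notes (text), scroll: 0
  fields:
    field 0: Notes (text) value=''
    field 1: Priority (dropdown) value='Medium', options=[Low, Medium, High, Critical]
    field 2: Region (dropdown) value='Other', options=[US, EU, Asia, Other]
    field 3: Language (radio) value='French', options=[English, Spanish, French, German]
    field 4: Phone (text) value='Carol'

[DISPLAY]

                                           
                                           
                                           
                                           
                                           
                                           
                                           
                                           
                                           
                                           
                                           
━━━━━━┓                                    
      ┃                                    
──────┨                                    
[    ]┃                                    
[Med▼]┃━━━━━━━━┓                           
[Oth▼]┃        ┃                           
( ) En┃────────┨                           
[Caro]┃       0┃                           
      ┃        ┃                           
━━━━━━┛        ┃                           


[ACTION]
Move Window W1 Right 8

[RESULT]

                                           
                                           
                                           
                                           
                                           
                                           
                                           
                                           
                                           
                                           
                                           
━━━━━━━━━━━━━━┓                            
idget         ┃                            
──────────────┨                            
s:      [    ]┃                            
rity:   [Med▼]┃┓                           
on:     [Oth▼]┃┃                           
uage:   ( ) En┃┨                           
e:      [Caro]┃┃                           
              ┃┃                           
━━━━━━━━━━━━━━┛┃                           


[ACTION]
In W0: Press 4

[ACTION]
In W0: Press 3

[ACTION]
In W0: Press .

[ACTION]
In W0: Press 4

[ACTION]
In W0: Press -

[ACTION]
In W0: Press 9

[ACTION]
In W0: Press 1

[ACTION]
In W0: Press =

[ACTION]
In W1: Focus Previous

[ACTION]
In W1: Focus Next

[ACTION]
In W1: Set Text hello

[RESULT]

                                           
                                           
                                           
                                           
                                           
                                           
                                           
                                           
                                           
                                           
                                           
━━━━━━━━━━━━━━┓                            
idget         ┃                            
──────────────┨                            
s:      [hell]┃                            
rity:   [Med▼]┃┓                           
on:     [Oth▼]┃┃                           
uage:   ( ) En┃┨                           
e:      [Caro]┃┃                           
              ┃┃                           
━━━━━━━━━━━━━━┛┃                           


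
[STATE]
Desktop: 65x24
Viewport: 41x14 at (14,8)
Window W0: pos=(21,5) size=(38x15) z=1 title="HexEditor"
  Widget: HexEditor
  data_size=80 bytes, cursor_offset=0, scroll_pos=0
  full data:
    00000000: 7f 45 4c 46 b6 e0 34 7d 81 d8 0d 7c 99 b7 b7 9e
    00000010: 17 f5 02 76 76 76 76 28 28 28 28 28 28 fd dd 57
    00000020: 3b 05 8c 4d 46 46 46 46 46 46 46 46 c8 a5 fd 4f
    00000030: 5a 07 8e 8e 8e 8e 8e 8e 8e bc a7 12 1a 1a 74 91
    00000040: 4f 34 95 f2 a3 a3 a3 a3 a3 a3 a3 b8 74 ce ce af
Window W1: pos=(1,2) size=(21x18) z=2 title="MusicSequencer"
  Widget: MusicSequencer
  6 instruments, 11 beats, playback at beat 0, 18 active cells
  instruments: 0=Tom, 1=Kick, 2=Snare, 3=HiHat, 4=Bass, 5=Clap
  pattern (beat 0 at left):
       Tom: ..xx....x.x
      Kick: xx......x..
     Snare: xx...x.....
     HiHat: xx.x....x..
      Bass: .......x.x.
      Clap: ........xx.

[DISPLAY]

·····  ┃00000000  7F 45 4c 46 b6 e0 34 7d
··█··  ┃00000010  17 f5 02 76 76 76 76 28
·█·█·  ┃00000020  3b 05 8c 4d 46 46 46 46
··██·  ┃00000030  5a 07 8e 8e 8e 8e 8e 8e
       ┃00000040  4f 34 95 f2 a3 a3 a3 a3
       ┃                                 
       ┃                                 
       ┃                                 
       ┃                                 
       ┃                                 
       ┃                                 
━━━━━━━┛━━━━━━━━━━━━━━━━━━━━━━━━━━━━━━━━━
                                         
                                         


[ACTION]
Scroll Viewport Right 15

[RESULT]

000000  7F 45 4c 46 b6 e0 34 7d  8┃      
000010  17 f5 02 76 76 76 76 28  2┃      
000020  3b 05 8c 4d 46 46 46 46  4┃      
000030  5a 07 8e 8e 8e 8e 8e 8e  8┃      
000040  4f 34 95 f2 a3 a3 a3 a3  a┃      
                                  ┃      
                                  ┃      
                                  ┃      
                                  ┃      
                                  ┃      
                                  ┃      
━━━━━━━━━━━━━━━━━━━━━━━━━━━━━━━━━━┛      
                                         
                                         


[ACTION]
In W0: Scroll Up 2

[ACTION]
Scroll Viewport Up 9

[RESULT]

                                         
                                         
                                         
                                         
                                         
━━━━━━━━━━━━━━━━━━━━━━━━━━━━━━━━━━┓      
exEditor                          ┃      
──────────────────────────────────┨      
000000  7F 45 4c 46 b6 e0 34 7d  8┃      
000010  17 f5 02 76 76 76 76 28  2┃      
000020  3b 05 8c 4d 46 46 46 46  4┃      
000030  5a 07 8e 8e 8e 8e 8e 8e  8┃      
000040  4f 34 95 f2 a3 a3 a3 a3  a┃      
                                  ┃      


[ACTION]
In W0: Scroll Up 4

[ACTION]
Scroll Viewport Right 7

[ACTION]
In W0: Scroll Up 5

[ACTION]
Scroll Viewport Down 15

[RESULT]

000020  3b 05 8c 4d 46 46 46 46  4┃      
000030  5a 07 8e 8e 8e 8e 8e 8e  8┃      
000040  4f 34 95 f2 a3 a3 a3 a3  a┃      
                                  ┃      
                                  ┃      
                                  ┃      
                                  ┃      
                                  ┃      
                                  ┃      
━━━━━━━━━━━━━━━━━━━━━━━━━━━━━━━━━━┛      
                                         
                                         
                                         
                                         
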